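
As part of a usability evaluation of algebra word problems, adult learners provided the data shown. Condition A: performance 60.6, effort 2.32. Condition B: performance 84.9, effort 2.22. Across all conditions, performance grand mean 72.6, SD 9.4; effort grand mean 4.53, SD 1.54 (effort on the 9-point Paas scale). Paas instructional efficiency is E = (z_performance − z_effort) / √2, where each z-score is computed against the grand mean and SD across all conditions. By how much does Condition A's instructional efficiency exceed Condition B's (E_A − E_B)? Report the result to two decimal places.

Condition A: z_P = (60.6 − 72.6)/9.4 = -1.2766; z_E = (2.32 − 4.53)/1.54 = -1.4351; E_A = (-1.2766 − (-1.4351))/√2 = 0.1121.
Condition B: z_P = (84.9 − 72.6)/9.4 = 1.3085; z_E = (2.22 − 4.53)/1.54 = -1.5000; E_B = (1.3085 − (-1.5000))/√2 = 1.9859.
E_A − E_B = 0.1121 − 1.9859 = -1.8738 ≈ -1.87.

-1.87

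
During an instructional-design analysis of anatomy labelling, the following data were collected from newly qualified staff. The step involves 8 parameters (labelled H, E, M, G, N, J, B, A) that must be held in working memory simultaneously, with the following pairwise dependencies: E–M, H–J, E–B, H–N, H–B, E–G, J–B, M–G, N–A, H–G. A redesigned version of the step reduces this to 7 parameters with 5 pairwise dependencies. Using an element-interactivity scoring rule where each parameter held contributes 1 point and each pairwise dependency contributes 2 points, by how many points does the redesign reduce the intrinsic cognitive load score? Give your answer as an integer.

11

Original: 8 × 1 + 10 × 2 = 8 + 20 = 28.
Redesigned: 7 × 1 + 5 × 2 = 7 + 10 = 17.
Reduction = 28 − 17 = 11.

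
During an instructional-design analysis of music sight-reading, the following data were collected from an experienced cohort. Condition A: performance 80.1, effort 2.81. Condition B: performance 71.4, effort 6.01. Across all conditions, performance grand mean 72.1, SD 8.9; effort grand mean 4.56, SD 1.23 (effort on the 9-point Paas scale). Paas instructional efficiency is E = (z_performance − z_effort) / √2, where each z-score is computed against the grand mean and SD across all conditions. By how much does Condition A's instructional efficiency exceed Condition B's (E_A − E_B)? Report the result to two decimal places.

2.53

Condition A: z_P = (80.1 − 72.1)/8.9 = 0.8989; z_E = (2.81 − 4.56)/1.23 = -1.4228; E_A = (0.8989 − (-1.4228))/√2 = 1.6417.
Condition B: z_P = (71.4 − 72.1)/8.9 = -0.0787; z_E = (6.01 − 4.56)/1.23 = 1.1789; E_B = (-0.0787 − 1.1789)/√2 = -0.8893.
E_A − E_B = 1.6417 − (-0.8893) = 2.5310 ≈ 2.53.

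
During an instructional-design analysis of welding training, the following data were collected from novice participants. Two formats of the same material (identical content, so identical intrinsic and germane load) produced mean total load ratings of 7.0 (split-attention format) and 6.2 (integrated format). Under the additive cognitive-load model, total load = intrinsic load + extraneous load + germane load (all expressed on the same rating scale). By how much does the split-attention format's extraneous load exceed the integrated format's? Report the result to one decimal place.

0.8

Intrinsic and germane load are equal across formats, so the difference in total load equals the difference in extraneous load.
Extraneous-load difference = 7.0 − 6.2 = 0.8.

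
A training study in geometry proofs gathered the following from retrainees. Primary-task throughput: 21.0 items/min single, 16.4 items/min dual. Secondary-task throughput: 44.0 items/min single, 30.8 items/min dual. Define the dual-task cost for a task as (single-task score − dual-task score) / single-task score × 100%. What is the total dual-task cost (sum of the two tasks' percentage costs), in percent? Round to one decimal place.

Primary cost = (21.0 − 16.4) / 21.0 × 100% = 21.9048%.
Secondary cost = (44.0 − 30.8) / 44.0 × 100% = 30.0000%.
Total = 21.9048% + 30.0000% = 51.9048% ≈ 51.9%.

51.9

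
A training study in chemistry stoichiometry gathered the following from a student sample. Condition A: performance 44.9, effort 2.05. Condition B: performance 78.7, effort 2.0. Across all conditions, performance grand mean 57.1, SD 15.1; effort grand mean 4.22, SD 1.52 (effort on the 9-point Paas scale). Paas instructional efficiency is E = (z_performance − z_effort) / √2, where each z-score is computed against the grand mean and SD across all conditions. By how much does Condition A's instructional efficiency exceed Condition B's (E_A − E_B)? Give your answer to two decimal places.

-1.61

Condition A: z_P = (44.9 − 57.1)/15.1 = -0.8079; z_E = (2.05 − 4.22)/1.52 = -1.4276; E_A = (-0.8079 − (-1.4276))/√2 = 0.4382.
Condition B: z_P = (78.7 − 57.1)/15.1 = 1.4305; z_E = (2.0 − 4.22)/1.52 = -1.4605; E_B = (1.4305 − (-1.4605))/√2 = 2.0442.
E_A − E_B = 0.4382 − 2.0442 = -1.6060 ≈ -1.61.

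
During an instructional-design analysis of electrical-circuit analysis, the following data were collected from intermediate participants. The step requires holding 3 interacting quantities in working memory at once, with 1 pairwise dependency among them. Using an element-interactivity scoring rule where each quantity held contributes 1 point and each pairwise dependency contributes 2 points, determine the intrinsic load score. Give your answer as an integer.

5

Element contribution: 3 × 1 = 3.
Interaction contribution: 1 × 2 = 2.
Intrinsic load = 3 + 2 = 5.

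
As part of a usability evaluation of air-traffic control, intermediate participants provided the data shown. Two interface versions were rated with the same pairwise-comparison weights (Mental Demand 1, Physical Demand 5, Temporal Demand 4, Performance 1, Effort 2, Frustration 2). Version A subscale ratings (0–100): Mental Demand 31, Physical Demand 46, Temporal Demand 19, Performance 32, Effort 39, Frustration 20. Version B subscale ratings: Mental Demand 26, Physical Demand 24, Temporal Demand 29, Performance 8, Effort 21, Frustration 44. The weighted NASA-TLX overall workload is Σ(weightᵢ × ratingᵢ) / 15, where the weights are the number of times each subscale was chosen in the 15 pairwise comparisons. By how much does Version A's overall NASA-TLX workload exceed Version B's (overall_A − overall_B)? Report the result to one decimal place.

Version A weighted sum = 1·31 + 5·46 + 4·19 + 1·32 + 2·39 + 2·20 = 31 + 230 + 76 + 32 + 78 + 40 = 487; overall_A = 487/15 = 32.4667.
Version B weighted sum = 1·26 + 5·24 + 4·29 + 1·8 + 2·21 + 2·44 = 26 + 120 + 116 + 8 + 42 + 88 = 400; overall_B = 400/15 = 26.6667.
Difference = 32.4667 − 26.6667 = 5.8000 ≈ 5.8.

5.8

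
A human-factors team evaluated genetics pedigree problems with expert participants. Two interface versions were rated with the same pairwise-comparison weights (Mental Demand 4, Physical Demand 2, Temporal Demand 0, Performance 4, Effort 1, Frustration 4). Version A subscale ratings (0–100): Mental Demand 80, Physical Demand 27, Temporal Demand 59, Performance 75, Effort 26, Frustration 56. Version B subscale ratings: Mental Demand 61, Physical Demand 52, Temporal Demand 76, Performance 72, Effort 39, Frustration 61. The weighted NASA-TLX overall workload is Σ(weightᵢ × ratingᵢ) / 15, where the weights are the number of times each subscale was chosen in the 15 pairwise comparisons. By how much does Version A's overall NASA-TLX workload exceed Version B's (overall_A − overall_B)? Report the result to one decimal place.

0.3

Version A weighted sum = 4·80 + 2·27 + 0·59 + 4·75 + 1·26 + 4·56 = 320 + 54 + 0 + 300 + 26 + 224 = 924; overall_A = 924/15 = 61.6000.
Version B weighted sum = 4·61 + 2·52 + 0·76 + 4·72 + 1·39 + 4·61 = 244 + 104 + 0 + 288 + 39 + 244 = 919; overall_B = 919/15 = 61.2667.
Difference = 61.6000 − 61.2667 = 0.3333 ≈ 0.3.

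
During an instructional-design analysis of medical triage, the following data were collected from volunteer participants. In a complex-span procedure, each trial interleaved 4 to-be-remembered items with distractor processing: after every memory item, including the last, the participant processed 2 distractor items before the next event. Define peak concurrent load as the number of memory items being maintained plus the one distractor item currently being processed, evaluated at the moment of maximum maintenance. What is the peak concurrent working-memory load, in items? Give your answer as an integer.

Maintenance is greatest during the distractor(s) after memory item 4: all 4 memory items are being held.
One distractor item is concurrently being processed.
Peak concurrent load = 4 + 1 = 5 items.

5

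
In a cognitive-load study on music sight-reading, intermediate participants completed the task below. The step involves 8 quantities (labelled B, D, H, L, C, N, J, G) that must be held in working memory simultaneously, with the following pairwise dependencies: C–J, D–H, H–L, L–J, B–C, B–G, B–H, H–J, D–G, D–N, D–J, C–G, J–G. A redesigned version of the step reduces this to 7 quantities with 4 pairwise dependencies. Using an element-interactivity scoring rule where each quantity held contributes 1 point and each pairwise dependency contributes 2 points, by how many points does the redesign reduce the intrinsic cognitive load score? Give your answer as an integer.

19

Original: 8 × 1 + 13 × 2 = 8 + 26 = 34.
Redesigned: 7 × 1 + 4 × 2 = 7 + 8 = 15.
Reduction = 34 − 15 = 19.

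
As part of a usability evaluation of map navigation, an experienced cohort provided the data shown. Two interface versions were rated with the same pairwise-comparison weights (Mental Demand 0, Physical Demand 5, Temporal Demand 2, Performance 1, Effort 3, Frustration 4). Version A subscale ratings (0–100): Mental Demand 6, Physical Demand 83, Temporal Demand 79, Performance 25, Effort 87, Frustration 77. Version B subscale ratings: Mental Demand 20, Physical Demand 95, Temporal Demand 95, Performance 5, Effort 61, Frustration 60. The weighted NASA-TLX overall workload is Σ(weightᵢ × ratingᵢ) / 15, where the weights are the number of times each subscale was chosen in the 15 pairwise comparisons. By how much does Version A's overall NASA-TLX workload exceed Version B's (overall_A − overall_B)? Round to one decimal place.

Version A weighted sum = 0·6 + 5·83 + 2·79 + 1·25 + 3·87 + 4·77 = 0 + 415 + 158 + 25 + 261 + 308 = 1167; overall_A = 1167/15 = 77.8000.
Version B weighted sum = 0·20 + 5·95 + 2·95 + 1·5 + 3·61 + 4·60 = 0 + 475 + 190 + 5 + 183 + 240 = 1093; overall_B = 1093/15 = 72.8667.
Difference = 77.8000 − 72.8667 = 4.9333 ≈ 4.9.

4.9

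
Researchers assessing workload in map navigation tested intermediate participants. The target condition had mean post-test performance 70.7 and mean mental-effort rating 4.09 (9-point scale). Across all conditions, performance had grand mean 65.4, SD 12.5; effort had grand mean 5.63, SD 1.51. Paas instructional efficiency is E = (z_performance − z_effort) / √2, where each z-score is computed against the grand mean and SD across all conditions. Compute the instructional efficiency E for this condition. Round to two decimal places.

z_performance = (70.7 − 65.4) / 12.5 = 5.3000 / 12.5 = 0.4240.
z_effort = (4.09 − 5.63) / 1.51 = -1.5400 / 1.51 = -1.0199.
z_P − z_E = 0.4240 − (-1.0199) = 1.4439.
E = 1.4439 / √2 = 1.4439 / 1.41421 = 1.0210 ≈ 1.02.

1.02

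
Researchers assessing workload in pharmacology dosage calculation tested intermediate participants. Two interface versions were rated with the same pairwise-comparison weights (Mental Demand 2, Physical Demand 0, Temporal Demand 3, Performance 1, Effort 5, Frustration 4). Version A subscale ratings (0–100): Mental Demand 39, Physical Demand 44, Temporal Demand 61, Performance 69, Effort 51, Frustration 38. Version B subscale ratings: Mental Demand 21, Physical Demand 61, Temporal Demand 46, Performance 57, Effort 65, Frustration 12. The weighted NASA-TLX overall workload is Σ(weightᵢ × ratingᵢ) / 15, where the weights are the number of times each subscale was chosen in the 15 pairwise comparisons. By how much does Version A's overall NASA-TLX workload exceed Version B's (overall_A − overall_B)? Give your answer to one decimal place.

8.5

Version A weighted sum = 2·39 + 0·44 + 3·61 + 1·69 + 5·51 + 4·38 = 78 + 0 + 183 + 69 + 255 + 152 = 737; overall_A = 737/15 = 49.1333.
Version B weighted sum = 2·21 + 0·61 + 3·46 + 1·57 + 5·65 + 4·12 = 42 + 0 + 138 + 57 + 325 + 48 = 610; overall_B = 610/15 = 40.6667.
Difference = 49.1333 − 40.6667 = 8.4666 ≈ 8.5.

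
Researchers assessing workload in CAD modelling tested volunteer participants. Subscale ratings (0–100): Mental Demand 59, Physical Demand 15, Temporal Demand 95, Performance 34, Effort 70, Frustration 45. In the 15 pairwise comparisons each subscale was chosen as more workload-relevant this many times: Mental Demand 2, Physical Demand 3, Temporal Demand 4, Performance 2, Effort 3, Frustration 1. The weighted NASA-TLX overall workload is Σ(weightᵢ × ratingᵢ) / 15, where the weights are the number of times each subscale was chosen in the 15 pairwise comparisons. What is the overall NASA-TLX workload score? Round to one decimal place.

The tallies are the weights (they sum to 15).
Weighted sum = 2·59 + 3·15 + 4·95 + 2·34 + 3·70 + 1·45
            = 118 + 45 + 380 + 68 + 210 + 45 = 866.
Overall workload = 866 / 15 = 57.7333 ≈ 57.7.

57.7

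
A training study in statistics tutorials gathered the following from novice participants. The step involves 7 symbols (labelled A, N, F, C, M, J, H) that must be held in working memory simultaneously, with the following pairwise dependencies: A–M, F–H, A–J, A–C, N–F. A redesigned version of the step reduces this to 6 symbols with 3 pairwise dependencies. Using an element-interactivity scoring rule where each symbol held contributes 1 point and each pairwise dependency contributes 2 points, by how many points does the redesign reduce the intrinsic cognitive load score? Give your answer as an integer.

5

Original: 7 × 1 + 5 × 2 = 7 + 10 = 17.
Redesigned: 6 × 1 + 3 × 2 = 6 + 6 = 12.
Reduction = 17 − 12 = 5.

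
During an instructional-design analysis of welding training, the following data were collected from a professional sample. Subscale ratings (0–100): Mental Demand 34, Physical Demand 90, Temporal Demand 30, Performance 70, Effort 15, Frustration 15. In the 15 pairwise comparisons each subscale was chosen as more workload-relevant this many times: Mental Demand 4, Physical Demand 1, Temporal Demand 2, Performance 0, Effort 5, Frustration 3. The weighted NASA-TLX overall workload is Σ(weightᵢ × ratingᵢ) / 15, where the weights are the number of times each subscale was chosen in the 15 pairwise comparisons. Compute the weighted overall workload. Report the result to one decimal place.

27.1

The tallies are the weights (they sum to 15).
Weighted sum = 4·34 + 1·90 + 2·30 + 0·70 + 5·15 + 3·15
            = 136 + 90 + 60 + 0 + 75 + 45 = 406.
Overall workload = 406 / 15 = 27.0667 ≈ 27.1.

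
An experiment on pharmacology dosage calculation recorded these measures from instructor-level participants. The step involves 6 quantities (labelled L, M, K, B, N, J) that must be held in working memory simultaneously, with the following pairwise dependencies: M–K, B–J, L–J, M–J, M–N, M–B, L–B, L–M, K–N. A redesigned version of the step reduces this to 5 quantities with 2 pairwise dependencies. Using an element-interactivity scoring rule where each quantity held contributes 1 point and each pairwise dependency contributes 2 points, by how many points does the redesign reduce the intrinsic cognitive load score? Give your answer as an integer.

Original: 6 × 1 + 9 × 2 = 6 + 18 = 24.
Redesigned: 5 × 1 + 2 × 2 = 5 + 4 = 9.
Reduction = 24 − 9 = 15.

15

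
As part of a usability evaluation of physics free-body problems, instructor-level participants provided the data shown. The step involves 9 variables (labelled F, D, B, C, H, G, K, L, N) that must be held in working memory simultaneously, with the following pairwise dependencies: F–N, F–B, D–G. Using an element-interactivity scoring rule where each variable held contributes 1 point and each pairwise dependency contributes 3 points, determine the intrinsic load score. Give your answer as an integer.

Count of variables held simultaneously: 9.
Count of pairwise dependencies listed: 3.
Element contribution: 9 × 1 = 9.
Interaction contribution: 3 × 3 = 9.
Intrinsic load = 9 + 9 = 18.

18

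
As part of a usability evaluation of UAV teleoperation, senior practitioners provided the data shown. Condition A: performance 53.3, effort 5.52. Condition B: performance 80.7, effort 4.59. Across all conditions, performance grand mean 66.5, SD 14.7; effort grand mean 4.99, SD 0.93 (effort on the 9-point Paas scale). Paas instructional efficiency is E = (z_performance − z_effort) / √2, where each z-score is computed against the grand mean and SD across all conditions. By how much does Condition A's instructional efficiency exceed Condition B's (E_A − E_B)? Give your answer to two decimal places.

Condition A: z_P = (53.3 − 66.5)/14.7 = -0.8980; z_E = (5.52 − 4.99)/0.93 = 0.5699; E_A = (-0.8980 − 0.5699)/√2 = -1.0380.
Condition B: z_P = (80.7 − 66.5)/14.7 = 0.9660; z_E = (4.59 − 4.99)/0.93 = -0.4301; E_B = (0.9660 − (-0.4301))/√2 = 0.9872.
E_A − E_B = -1.0380 − 0.9872 = -2.0252 ≈ -2.03.

-2.03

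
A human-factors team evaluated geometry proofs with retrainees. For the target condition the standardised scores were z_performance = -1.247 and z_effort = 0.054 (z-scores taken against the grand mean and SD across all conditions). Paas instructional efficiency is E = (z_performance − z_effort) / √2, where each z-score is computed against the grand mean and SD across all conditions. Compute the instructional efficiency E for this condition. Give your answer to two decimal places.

z_P − z_E = -1.247 − 0.054 = -1.3010.
E = -1.3010 / √2 = -1.3010 / 1.41421 = -0.9199 ≈ -0.92.

-0.92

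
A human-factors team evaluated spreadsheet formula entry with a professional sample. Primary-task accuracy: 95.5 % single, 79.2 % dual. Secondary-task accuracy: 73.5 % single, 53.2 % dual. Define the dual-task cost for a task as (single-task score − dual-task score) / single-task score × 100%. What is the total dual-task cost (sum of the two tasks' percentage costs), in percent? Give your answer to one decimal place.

44.7

Primary cost = (95.5 − 79.2) / 95.5 × 100% = 17.0681%.
Secondary cost = (73.5 − 53.2) / 73.5 × 100% = 27.6190%.
Total = 17.0681% + 27.6190% = 44.6871% ≈ 44.7%.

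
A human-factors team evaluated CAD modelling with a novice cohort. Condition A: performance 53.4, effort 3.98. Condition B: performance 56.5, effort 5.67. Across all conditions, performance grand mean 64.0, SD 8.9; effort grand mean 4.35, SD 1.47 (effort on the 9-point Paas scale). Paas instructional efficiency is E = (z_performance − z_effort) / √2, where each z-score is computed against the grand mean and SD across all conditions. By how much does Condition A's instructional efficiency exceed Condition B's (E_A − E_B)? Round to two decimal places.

Condition A: z_P = (53.4 − 64.0)/8.9 = -1.1910; z_E = (3.98 − 4.35)/1.47 = -0.2517; E_A = (-1.1910 − (-0.2517))/√2 = -0.6642.
Condition B: z_P = (56.5 − 64.0)/8.9 = -0.8427; z_E = (5.67 − 4.35)/1.47 = 0.8980; E_B = (-0.8427 − 0.8980)/√2 = -1.2309.
E_A − E_B = -0.6642 − (-1.2309) = 0.5667 ≈ 0.57.

0.57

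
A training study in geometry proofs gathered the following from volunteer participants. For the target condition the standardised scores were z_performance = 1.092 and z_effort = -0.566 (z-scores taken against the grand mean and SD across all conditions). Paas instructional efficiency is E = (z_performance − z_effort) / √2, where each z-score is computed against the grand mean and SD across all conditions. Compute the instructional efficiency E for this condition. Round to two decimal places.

1.17

z_P − z_E = 1.092 − (-0.566) = 1.6580.
E = 1.6580 / √2 = 1.6580 / 1.41421 = 1.1724 ≈ 1.17.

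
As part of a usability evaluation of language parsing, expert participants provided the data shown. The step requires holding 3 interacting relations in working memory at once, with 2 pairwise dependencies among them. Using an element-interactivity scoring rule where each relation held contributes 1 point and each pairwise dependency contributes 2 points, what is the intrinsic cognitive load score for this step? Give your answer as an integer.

7

Element contribution: 3 × 1 = 3.
Interaction contribution: 2 × 2 = 4.
Intrinsic load = 3 + 4 = 7.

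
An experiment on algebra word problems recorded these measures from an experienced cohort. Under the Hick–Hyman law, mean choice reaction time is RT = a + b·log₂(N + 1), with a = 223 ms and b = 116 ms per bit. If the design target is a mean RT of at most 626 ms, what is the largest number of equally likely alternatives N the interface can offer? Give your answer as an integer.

Set 223 + 116·log₂(N + 1) ≤ 626.
log₂(N + 1) ≤ (626 − 223) / 116 = 3.4741.
N + 1 ≤ 2^3.4741 = 11.1124.
N ≤ 10.1124, so the largest integer N is 10.

10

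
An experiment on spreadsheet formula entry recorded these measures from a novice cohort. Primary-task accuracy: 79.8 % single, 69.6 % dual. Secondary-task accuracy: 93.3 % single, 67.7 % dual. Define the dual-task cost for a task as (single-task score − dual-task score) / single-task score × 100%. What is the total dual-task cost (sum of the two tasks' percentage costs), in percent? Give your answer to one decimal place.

Primary cost = (79.8 − 69.6) / 79.8 × 100% = 12.7820%.
Secondary cost = (93.3 − 67.7) / 93.3 × 100% = 27.4384%.
Total = 12.7820% + 27.4384% = 40.2204% ≈ 40.2%.

40.2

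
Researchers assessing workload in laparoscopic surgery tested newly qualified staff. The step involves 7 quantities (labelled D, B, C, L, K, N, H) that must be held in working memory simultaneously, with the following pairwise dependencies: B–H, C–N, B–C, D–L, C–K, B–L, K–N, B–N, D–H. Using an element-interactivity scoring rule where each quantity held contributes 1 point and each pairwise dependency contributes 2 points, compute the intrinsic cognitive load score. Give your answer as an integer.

Count of quantities held simultaneously: 7.
Count of pairwise dependencies listed: 9.
Element contribution: 7 × 1 = 7.
Interaction contribution: 9 × 2 = 18.
Intrinsic load = 7 + 18 = 25.

25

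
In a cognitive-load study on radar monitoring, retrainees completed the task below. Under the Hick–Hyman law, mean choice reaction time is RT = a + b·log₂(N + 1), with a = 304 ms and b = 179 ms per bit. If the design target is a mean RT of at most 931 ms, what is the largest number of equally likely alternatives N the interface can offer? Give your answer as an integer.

10

Set 304 + 179·log₂(N + 1) ≤ 931.
log₂(N + 1) ≤ (931 − 304) / 179 = 3.5028.
N + 1 ≤ 2^3.5028 = 11.3357.
N ≤ 10.3357, so the largest integer N is 10.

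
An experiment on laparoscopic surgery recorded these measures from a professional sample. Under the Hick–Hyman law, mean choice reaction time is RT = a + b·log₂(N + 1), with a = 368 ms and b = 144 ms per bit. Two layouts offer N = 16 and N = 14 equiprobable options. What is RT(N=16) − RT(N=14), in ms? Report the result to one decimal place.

26.0

RT(16) = 368 + 144·log₂(17) = 368 + 144·4.0875 = 956.6000 ms.
RT(14) = 368 + 144·log₂(15) = 368 + 144·3.9069 = 930.5936 ms.
Difference = 956.6000 − 930.5936 = 26.0064 ≈ 26.0 ms.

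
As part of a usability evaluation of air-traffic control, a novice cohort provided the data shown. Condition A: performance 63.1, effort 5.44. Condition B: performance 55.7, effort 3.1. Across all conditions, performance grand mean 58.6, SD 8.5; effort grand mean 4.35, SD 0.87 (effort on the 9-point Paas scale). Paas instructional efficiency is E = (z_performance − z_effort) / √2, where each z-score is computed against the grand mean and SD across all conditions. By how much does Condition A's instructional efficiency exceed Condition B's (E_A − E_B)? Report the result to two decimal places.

Condition A: z_P = (63.1 − 58.6)/8.5 = 0.5294; z_E = (5.44 − 4.35)/0.87 = 1.2529; E_A = (0.5294 − 1.2529)/√2 = -0.5116.
Condition B: z_P = (55.7 − 58.6)/8.5 = -0.3412; z_E = (3.1 − 4.35)/0.87 = -1.4368; E_B = (-0.3412 − (-1.4368))/√2 = 0.7747.
E_A − E_B = -0.5116 − 0.7747 = -1.2863 ≈ -1.29.

-1.29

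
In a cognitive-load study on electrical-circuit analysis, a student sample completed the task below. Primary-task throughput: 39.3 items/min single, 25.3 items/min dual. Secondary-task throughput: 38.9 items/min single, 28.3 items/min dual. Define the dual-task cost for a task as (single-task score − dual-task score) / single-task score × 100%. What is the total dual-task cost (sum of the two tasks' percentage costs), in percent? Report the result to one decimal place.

Primary cost = (39.3 − 25.3) / 39.3 × 100% = 35.6234%.
Secondary cost = (38.9 − 28.3) / 38.9 × 100% = 27.2494%.
Total = 35.6234% + 27.2494% = 62.8728% ≈ 62.9%.

62.9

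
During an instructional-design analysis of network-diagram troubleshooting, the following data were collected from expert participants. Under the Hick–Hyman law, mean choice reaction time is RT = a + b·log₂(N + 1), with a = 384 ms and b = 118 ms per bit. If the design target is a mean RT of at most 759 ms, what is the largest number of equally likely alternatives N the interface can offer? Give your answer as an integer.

8

Set 384 + 118·log₂(N + 1) ≤ 759.
log₂(N + 1) ≤ (759 − 384) / 118 = 3.1780.
N + 1 ≤ 2^3.1780 = 9.0505.
N ≤ 8.0505, so the largest integer N is 8.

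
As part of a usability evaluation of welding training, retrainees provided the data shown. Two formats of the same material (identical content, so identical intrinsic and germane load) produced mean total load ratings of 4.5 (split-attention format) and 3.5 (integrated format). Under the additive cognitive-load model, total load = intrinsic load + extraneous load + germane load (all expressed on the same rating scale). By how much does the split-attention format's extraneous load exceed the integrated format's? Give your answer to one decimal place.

Intrinsic and germane load are equal across formats, so the difference in total load equals the difference in extraneous load.
Extraneous-load difference = 4.5 − 3.5 = 1.0.

1.0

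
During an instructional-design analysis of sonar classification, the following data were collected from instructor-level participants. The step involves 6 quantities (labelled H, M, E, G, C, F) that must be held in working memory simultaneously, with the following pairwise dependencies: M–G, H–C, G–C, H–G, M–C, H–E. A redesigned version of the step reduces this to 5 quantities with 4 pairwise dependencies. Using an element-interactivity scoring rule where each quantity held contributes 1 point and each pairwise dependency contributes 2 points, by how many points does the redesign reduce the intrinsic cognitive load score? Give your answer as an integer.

5

Original: 6 × 1 + 6 × 2 = 6 + 12 = 18.
Redesigned: 5 × 1 + 4 × 2 = 5 + 8 = 13.
Reduction = 18 − 13 = 5.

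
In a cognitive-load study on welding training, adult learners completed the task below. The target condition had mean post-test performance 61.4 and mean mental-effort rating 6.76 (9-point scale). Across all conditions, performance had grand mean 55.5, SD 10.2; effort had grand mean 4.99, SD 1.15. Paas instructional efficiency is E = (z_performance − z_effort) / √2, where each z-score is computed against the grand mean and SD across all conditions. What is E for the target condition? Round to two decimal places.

z_performance = (61.4 − 55.5) / 10.2 = 5.9000 / 10.2 = 0.5784.
z_effort = (6.76 − 4.99) / 1.15 = 1.7700 / 1.15 = 1.5391.
z_P − z_E = 0.5784 − 1.5391 = -0.9607.
E = -0.9607 / √2 = -0.9607 / 1.41421 = -0.6793 ≈ -0.68.

-0.68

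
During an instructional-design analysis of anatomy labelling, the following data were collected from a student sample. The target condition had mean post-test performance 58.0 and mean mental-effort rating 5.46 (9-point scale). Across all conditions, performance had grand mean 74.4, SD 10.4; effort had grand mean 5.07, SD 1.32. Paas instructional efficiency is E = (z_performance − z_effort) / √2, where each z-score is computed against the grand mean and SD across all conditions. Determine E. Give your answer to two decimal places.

z_performance = (58.0 − 74.4) / 10.4 = -16.4000 / 10.4 = -1.5769.
z_effort = (5.46 − 5.07) / 1.32 = 0.3900 / 1.32 = 0.2955.
z_P − z_E = -1.5769 − 0.2955 = -1.8724.
E = -1.8724 / √2 = -1.8724 / 1.41421 = -1.3240 ≈ -1.32.

-1.32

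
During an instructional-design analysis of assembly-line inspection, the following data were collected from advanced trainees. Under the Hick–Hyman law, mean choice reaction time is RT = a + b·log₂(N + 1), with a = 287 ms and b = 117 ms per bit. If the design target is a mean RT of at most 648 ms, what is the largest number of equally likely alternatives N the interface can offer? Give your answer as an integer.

7

Set 287 + 117·log₂(N + 1) ≤ 648.
log₂(N + 1) ≤ (648 − 287) / 117 = 3.0855.
N + 1 ≤ 2^3.0855 = 8.4884.
N ≤ 7.4884, so the largest integer N is 7.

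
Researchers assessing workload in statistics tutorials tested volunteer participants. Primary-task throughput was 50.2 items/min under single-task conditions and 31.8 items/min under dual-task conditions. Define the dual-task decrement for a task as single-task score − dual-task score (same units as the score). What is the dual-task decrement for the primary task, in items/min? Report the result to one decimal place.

Decrement = 50.2 − 31.8 = 18.4000 items/min ≈ 18.4 items/min.

18.4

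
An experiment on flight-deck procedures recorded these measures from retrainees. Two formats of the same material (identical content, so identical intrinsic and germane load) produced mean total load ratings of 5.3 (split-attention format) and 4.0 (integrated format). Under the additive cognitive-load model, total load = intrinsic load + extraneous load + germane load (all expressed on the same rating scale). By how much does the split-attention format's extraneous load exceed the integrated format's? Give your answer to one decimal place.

1.3

Intrinsic and germane load are equal across formats, so the difference in total load equals the difference in extraneous load.
Extraneous-load difference = 5.3 − 4.0 = 1.3.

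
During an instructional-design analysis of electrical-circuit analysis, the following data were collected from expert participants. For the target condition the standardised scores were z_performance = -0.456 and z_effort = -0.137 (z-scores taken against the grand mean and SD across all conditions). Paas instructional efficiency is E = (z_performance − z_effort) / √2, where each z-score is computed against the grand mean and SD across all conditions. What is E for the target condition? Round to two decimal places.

-0.23

z_P − z_E = -0.456 − (-0.137) = -0.3190.
E = -0.3190 / √2 = -0.3190 / 1.41421 = -0.2256 ≈ -0.23.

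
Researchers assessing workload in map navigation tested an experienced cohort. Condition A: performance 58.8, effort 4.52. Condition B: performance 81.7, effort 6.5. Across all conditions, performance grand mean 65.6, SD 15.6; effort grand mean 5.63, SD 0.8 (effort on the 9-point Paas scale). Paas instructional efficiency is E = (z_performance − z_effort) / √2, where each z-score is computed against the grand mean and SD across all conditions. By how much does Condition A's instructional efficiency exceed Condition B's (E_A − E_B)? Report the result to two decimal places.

0.71

Condition A: z_P = (58.8 − 65.6)/15.6 = -0.4359; z_E = (4.52 − 5.63)/0.8 = -1.3875; E_A = (-0.4359 − (-1.3875))/√2 = 0.6729.
Condition B: z_P = (81.7 − 65.6)/15.6 = 1.0321; z_E = (6.5 − 5.63)/0.8 = 1.0875; E_B = (1.0321 − 1.0875)/√2 = -0.0392.
E_A − E_B = 0.6729 − (-0.0392) = 0.7121 ≈ 0.71.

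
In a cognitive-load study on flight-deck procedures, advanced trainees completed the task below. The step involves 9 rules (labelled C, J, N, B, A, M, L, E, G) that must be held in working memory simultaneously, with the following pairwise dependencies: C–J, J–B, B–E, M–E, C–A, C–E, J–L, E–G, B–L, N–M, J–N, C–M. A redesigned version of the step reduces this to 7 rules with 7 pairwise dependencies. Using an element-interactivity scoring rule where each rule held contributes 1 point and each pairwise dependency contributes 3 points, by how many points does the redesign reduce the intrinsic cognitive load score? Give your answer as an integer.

17

Original: 9 × 1 + 12 × 3 = 9 + 36 = 45.
Redesigned: 7 × 1 + 7 × 3 = 7 + 21 = 28.
Reduction = 45 − 28 = 17.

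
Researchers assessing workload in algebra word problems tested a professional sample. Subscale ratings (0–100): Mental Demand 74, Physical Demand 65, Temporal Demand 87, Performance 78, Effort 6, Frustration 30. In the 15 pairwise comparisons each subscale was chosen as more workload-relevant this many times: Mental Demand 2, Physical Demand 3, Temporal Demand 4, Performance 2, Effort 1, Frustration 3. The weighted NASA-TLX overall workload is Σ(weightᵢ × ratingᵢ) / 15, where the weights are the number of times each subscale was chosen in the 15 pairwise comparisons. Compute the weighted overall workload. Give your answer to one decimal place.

The tallies are the weights (they sum to 15).
Weighted sum = 2·74 + 3·65 + 4·87 + 2·78 + 1·6 + 3·30
            = 148 + 195 + 348 + 156 + 6 + 90 = 943.
Overall workload = 943 / 15 = 62.8667 ≈ 62.9.

62.9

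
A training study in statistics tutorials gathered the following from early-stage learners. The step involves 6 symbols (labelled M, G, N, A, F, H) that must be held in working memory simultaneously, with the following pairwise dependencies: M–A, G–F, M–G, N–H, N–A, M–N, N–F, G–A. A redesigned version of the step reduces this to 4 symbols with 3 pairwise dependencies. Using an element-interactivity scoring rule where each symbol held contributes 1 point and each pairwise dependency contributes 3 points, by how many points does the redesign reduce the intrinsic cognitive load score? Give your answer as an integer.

17

Original: 6 × 1 + 8 × 3 = 6 + 24 = 30.
Redesigned: 4 × 1 + 3 × 3 = 4 + 9 = 13.
Reduction = 30 − 13 = 17.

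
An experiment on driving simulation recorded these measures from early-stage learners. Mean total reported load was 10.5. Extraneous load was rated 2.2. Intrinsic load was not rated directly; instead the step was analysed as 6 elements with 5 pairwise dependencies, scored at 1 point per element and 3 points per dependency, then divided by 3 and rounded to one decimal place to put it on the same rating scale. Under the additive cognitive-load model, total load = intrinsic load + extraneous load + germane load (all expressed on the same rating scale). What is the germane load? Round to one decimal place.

Intrinsic (element-interactivity): (6 × 1 + 5 × 3) / 3 = 21 / 3 = 7.0000 → 7.0.
germane load = total − intrinsic − extraneous
             = 10.5 − 7.0 − 2.2 = 1.3.

1.3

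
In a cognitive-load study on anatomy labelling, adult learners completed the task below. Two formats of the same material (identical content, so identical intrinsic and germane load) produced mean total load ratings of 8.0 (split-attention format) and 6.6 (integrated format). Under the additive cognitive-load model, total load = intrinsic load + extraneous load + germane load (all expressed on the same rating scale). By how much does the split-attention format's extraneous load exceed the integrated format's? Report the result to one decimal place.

Intrinsic and germane load are equal across formats, so the difference in total load equals the difference in extraneous load.
Extraneous-load difference = 8.0 − 6.6 = 1.4.

1.4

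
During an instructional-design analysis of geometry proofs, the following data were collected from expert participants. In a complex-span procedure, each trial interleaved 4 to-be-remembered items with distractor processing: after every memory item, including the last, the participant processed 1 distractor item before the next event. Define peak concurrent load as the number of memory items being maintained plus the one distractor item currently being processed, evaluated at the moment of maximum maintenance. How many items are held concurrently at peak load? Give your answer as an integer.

Maintenance is greatest during the distractor(s) after memory item 4: all 4 memory items are being held.
One distractor item is concurrently being processed.
Peak concurrent load = 4 + 1 = 5 items.

5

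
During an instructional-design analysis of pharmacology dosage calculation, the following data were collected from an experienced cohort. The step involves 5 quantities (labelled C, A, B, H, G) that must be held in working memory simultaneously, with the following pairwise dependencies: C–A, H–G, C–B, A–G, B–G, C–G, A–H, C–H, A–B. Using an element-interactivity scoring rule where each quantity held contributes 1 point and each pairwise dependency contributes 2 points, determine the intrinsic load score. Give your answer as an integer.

23

Count of quantities held simultaneously: 5.
Count of pairwise dependencies listed: 9.
Element contribution: 5 × 1 = 5.
Interaction contribution: 9 × 2 = 18.
Intrinsic load = 5 + 18 = 23.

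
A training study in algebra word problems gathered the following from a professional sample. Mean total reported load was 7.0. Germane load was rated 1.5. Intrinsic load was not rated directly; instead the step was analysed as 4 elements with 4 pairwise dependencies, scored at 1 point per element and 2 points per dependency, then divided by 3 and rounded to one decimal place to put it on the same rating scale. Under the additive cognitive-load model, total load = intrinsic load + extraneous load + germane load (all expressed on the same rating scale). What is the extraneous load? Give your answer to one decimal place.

Intrinsic (element-interactivity): (4 × 1 + 4 × 2) / 3 = 12 / 3 = 4.0000 → 4.0.
extraneous load = total − intrinsic − germane
             = 7.0 − 4.0 − 1.5 = 1.5.

1.5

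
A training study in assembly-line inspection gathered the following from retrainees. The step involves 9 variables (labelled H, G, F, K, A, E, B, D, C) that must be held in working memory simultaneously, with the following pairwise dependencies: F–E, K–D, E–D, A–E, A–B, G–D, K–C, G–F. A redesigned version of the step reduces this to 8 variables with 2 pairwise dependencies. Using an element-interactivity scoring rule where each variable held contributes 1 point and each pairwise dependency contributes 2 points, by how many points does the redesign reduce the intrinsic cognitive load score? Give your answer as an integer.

13

Original: 9 × 1 + 8 × 2 = 9 + 16 = 25.
Redesigned: 8 × 1 + 2 × 2 = 8 + 4 = 12.
Reduction = 25 − 12 = 13.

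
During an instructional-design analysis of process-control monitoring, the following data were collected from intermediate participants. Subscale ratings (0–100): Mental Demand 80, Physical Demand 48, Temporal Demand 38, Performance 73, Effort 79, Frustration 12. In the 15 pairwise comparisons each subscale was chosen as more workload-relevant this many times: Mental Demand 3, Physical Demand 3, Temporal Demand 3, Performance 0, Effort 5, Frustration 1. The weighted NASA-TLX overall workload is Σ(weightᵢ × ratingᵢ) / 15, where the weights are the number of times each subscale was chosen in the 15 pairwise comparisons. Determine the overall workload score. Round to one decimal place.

The tallies are the weights (they sum to 15).
Weighted sum = 3·80 + 3·48 + 3·38 + 0·73 + 5·79 + 1·12
            = 240 + 144 + 114 + 0 + 395 + 12 = 905.
Overall workload = 905 / 15 = 60.3333 ≈ 60.3.

60.3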